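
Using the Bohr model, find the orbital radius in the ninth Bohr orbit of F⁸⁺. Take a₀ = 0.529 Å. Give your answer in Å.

r_n = n²a₀/Z = 9² × 0.529 / 9
    = 81 × 0.529 / 9 = 4.76 Å

4.76 Å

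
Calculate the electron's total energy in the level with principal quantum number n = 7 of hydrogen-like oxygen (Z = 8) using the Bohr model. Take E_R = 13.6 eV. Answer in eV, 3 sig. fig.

-17.8 eV

E_n = −E_R·Z²/n² = −13.6 × 8²/7² = -17.8 eV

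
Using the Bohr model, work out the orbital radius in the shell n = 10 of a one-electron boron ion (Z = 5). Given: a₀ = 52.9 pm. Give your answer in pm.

1060 pm

r_n = n²a₀/Z = 10² × 52.9 / 5
    = 100 × 52.9 / 5 = 1060 pm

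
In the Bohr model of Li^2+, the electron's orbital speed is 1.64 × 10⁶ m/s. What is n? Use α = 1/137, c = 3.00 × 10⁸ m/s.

v_n = Zαc/n ⇒ n = Zαc/v = 3 × 0.00730 × 3.00 × 10⁸ / 1.64 × 10⁶ ≈ 4.01
n = 4

4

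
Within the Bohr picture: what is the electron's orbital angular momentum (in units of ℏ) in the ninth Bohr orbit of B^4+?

9

L_n = nℏ, so L/ℏ = n = 9.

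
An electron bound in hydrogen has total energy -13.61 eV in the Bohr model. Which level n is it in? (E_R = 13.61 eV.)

1

E_n = −E_R Z²/n² ⇒ n² = E_R Z²/(−E_n) = 13.61 × 1² / 13.61 ≈ 1.00
n = 1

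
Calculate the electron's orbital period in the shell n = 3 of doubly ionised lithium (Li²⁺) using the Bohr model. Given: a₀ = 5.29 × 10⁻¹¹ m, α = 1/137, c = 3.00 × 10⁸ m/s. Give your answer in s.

4.55 × 10⁻¹⁶ s

r = n²a₀/Z = 3²·5.29 × 10⁻¹¹/3 = 1.59 × 10⁻¹⁰ m
v = Zαc/n = 3·0.00730·3.00 × 10⁸/3 = 2.19 × 10⁶ m/s
T = 2πr/v = 4.55 × 10⁻¹⁶ s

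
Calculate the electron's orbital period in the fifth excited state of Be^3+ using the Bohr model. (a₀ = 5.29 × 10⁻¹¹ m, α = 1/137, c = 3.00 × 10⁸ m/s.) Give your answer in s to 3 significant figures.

2.05 × 10⁻¹⁵ s

r = n²a₀/Z = 6²·5.29 × 10⁻¹¹/4 = 4.76 × 10⁻¹⁰ m
v = Zαc/n = 4·0.00730·3.00 × 10⁸/6 = 1.46 × 10⁶ m/s
T = 2πr/v = 2.05 × 10⁻¹⁵ s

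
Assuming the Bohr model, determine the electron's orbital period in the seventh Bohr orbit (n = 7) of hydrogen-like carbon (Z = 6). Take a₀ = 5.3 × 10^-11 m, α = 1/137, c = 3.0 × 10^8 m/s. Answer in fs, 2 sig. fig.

r = n²a₀/Z = 7²·5.3 × 10^-11/6 = 4.3 × 10^-10 m
v = Zαc/n = 6·0.0073·3.0 × 10^8/7 = 1.9 × 10^6 m/s
T = 2πr/v = 1.4 × 10^-15 s = 1.4 fs

1.4 fs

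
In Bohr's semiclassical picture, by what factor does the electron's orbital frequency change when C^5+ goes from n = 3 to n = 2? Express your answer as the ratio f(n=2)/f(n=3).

f ∝ Z^2 · n^-3; with Z fixed, f ∝ n^-3.
f(n=2)/f(n=3) = (2/3)^-3 = 27/8

27/8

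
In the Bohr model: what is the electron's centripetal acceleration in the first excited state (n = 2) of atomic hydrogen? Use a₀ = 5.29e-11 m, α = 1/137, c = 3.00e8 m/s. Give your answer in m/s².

5.67e21 m/s²

r = n²a₀/Z = 2.12e-10 m, v = Zαc/n = 1.09e6 m/s
a = v²/r = (1.09e6)² / 2.12e-10 = 5.67e21 m/s²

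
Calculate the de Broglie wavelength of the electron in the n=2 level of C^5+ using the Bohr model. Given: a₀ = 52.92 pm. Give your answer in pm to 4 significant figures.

The Bohr quantisation condition is nλ = 2πr_n.
r_n = n²a₀/Z = 35.28 pm
λ = 2πr_n/n = 2π·35.28/2 = 110.8 pm

110.8 pm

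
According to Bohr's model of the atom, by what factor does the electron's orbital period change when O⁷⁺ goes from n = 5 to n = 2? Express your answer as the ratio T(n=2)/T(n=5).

8/125

T ∝ Z^-2 · n^3; with Z fixed, T ∝ n^3.
T(n=2)/T(n=5) = (2/5)^3 = 8/125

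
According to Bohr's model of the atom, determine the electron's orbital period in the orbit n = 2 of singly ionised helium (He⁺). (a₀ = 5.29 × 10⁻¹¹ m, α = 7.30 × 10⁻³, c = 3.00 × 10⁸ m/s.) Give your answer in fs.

0.304 fs

r = n²a₀/Z = 2²·5.29 × 10⁻¹¹/2 = 1.06 × 10⁻¹⁰ m
v = Zαc/n = 2·0.00730·3.00 × 10⁸/2 = 2.19 × 10⁶ m/s
T = 2πr/v = 3.04 × 10⁻¹⁶ s = 0.304 fs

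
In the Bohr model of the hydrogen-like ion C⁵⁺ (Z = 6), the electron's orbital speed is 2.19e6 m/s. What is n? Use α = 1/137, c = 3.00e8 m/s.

6

v_n = Zαc/n ⇒ n = Zαc/v = 6 × 0.00730 × 3.00e8 / 2.19e6 ≈ 6.00
n = 6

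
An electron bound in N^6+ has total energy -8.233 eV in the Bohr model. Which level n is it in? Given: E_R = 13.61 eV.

E_n = −E_R Z²/n² ⇒ n² = E_R Z²/(−E_n) = 13.61 × 7² / 8.233 ≈ 81.00
n = 9

9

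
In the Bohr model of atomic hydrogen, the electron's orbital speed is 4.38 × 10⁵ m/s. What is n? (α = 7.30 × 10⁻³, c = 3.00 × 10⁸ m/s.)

v_n = Zαc/n ⇒ n = Zαc/v = 1 × 0.00730 × 3.00 × 10⁸ / 4.38 × 10⁵ ≈ 5.00
n = 5

5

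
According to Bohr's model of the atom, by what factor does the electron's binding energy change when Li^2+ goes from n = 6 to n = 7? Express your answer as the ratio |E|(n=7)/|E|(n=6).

36/49

|E| ∝ Z^2 · n^-2; with Z fixed, |E| ∝ n^-2.
|E|(n=7)/|E|(n=6) = (7/6)^-2 = 36/49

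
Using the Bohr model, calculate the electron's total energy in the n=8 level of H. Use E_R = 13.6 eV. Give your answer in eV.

-0.212 eV

E_n = −E_R·Z²/n² = −13.6 × 1²/8² = -0.212 eV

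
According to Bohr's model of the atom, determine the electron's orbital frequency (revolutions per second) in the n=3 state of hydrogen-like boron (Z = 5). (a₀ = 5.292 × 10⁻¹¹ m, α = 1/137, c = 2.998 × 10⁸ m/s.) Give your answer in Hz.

6.094 × 10¹⁵ Hz

r = n²a₀/Z = 9.526 × 10⁻¹¹ m, v = Zαc/n = 3.647 × 10⁶ m/s
f = v/(2πr) = 6.094 × 10¹⁵ Hz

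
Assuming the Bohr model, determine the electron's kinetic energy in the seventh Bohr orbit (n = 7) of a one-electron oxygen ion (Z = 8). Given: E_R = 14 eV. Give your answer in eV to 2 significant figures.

18 eV

For a Coulomb orbit the virial theorem gives K = −E_n.
E_n = −E_R·Z²/n², so K = E_R·Z²/n² = 14 × 8²/7² = 18 eV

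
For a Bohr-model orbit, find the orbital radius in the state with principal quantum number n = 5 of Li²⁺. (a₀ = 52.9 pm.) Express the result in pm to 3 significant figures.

r_n = n²a₀/Z = 5² × 52.9 / 3
    = 25 × 52.9 / 3 = 441 pm

441 pm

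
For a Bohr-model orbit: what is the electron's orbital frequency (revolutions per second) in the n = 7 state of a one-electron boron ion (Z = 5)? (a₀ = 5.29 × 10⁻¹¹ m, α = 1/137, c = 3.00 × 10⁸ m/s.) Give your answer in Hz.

4.80 × 10¹⁴ Hz

r = n²a₀/Z = 5.18 × 10⁻¹⁰ m, v = Zαc/n = 1.56 × 10⁶ m/s
f = v/(2πr) = 4.80 × 10¹⁴ Hz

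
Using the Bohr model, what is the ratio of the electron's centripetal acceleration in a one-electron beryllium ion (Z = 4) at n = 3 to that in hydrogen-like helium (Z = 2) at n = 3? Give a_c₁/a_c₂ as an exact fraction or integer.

8

a_c ∝ Z^3 · n^-4
a_c₁/a_c₂ = (4/2)^3 · (3/3)^-4 = 8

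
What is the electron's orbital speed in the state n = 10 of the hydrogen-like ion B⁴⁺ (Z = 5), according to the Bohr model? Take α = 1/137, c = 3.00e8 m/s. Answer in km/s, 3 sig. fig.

v_n = Zαc/n = 5 × 0.00730 × 3.00e8 / 10
    = 1090 km/s

1090 km/s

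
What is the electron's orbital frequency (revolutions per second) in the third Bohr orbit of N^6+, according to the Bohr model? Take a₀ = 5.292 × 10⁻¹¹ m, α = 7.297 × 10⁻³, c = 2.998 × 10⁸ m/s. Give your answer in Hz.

r = n²a₀/Z = 6.804 × 10⁻¹¹ m, v = Zαc/n = 5.104 × 10⁶ m/s
f = v/(2πr) = 1.194 × 10¹⁶ Hz

1.194 × 10¹⁶ Hz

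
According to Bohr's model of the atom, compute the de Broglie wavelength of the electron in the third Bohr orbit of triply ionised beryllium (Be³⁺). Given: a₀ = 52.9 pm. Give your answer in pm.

The Bohr quantisation condition is nλ = 2πr_n.
r_n = n²a₀/Z = 119 pm
λ = 2πr_n/n = 2π·119/3 = 249 pm

249 pm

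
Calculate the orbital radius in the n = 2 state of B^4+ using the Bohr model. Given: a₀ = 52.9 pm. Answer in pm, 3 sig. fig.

r_n = n²a₀/Z = 2² × 52.9 / 5
    = 4 × 52.9 / 5 = 42.3 pm

42.3 pm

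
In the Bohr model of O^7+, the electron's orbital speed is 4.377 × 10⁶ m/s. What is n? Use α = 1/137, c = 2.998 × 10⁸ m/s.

v_n = Zαc/n ⇒ n = Zαc/v = 8 × 0.007299 × 2.998 × 10⁸ / 4.377 × 10⁶ ≈ 4.00
n = 4

4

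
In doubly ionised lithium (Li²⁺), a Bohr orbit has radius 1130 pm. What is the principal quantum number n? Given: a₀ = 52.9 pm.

r_n = n²a₀/Z ⇒ n² = rZ/a₀ = 1130 × 3 / 52.9 ≈ 64.08
n = 8

8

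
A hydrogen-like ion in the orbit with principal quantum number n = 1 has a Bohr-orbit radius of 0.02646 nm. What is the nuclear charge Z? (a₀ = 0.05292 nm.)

2

r_n = n²a₀/Z ⇒ Z = n²a₀/r = 1² × 0.05292 / 0.02646 ≈ 2.00
Z = 2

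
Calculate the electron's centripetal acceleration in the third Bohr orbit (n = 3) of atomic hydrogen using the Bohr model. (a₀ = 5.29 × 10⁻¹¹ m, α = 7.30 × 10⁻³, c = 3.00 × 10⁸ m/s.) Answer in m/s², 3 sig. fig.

1.12 × 10²¹ m/s²

r = n²a₀/Z = 4.76 × 10⁻¹⁰ m, v = Zαc/n = 7.30 × 10⁵ m/s
a = v²/r = (7.30 × 10⁵)² / 4.76 × 10⁻¹⁰ = 1.12 × 10²¹ m/s²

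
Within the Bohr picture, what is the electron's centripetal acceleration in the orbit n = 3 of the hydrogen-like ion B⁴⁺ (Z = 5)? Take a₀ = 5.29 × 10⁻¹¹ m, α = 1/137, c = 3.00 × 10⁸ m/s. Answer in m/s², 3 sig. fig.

r = n²a₀/Z = 9.52 × 10⁻¹¹ m, v = Zαc/n = 3.65 × 10⁶ m/s
a = v²/r = (3.65 × 10⁶)² / 9.52 × 10⁻¹¹ = 1.40 × 10²³ m/s²

1.40 × 10²³ m/s²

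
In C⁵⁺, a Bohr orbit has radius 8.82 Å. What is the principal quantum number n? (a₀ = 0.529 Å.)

r_n = n²a₀/Z ⇒ n² = rZ/a₀ = 8.82 × 6 / 0.529 ≈ 100.04
n = 10

10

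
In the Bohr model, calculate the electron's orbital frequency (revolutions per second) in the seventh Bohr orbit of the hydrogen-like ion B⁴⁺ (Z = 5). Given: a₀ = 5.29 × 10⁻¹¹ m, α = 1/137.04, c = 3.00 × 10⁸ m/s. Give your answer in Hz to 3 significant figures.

4.80 × 10¹⁴ Hz

r = n²a₀/Z = 5.18 × 10⁻¹⁰ m, v = Zαc/n = 1.56 × 10⁶ m/s
f = v/(2πr) = 4.80 × 10¹⁴ Hz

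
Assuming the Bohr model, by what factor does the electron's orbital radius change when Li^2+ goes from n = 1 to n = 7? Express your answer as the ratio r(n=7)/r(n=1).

r ∝ Z^-1 · n^2; with Z fixed, r ∝ n^2.
r(n=7)/r(n=1) = (7/1)^2 = 49

49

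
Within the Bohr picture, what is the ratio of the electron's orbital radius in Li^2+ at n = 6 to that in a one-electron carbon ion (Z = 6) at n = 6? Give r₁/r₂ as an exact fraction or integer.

r ∝ Z^-1 · n^2
r₁/r₂ = (3/6)^-1 · (6/6)^2 = 2

2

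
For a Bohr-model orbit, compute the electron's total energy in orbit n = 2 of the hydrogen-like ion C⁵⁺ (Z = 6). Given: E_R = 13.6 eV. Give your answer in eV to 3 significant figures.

E_n = −E_R·Z²/n² = −13.6 × 6²/2² = -122 eV

-122 eV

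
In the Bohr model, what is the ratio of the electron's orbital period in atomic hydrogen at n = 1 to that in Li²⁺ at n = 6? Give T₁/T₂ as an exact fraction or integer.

T ∝ Z^-2 · n^3
T₁/T₂ = (1/3)^-2 · (1/6)^3 = 1/24

1/24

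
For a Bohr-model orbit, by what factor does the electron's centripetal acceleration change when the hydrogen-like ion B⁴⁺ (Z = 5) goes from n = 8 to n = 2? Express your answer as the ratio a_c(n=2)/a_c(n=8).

256

a_c ∝ Z^3 · n^-4; with Z fixed, a_c ∝ n^-4.
a_c(n=2)/a_c(n=8) = (2/8)^-4 = 256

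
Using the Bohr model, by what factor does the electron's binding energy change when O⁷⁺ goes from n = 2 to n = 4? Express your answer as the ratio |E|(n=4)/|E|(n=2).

|E| ∝ Z^2 · n^-2; with Z fixed, |E| ∝ n^-2.
|E|(n=4)/|E|(n=2) = (4/2)^-2 = 1/4

1/4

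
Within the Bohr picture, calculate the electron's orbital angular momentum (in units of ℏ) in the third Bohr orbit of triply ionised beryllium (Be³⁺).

3

L_n = nℏ, so L/ℏ = n = 3.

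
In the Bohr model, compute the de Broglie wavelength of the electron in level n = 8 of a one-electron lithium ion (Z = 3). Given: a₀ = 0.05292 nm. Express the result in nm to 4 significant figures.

0.8867 nm

The Bohr quantisation condition is nλ = 2πr_n.
r_n = n²a₀/Z = 1.129 nm
λ = 2πr_n/n = 2π·1.129/8 = 0.8867 nm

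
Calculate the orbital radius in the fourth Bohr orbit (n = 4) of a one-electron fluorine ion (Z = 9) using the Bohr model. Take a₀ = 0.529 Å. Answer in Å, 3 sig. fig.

r_n = n²a₀/Z = 4² × 0.529 / 9
    = 16 × 0.529 / 9 = 0.940 Å

0.940 Å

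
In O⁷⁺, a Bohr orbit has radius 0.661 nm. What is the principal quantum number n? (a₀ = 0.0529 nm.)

r_n = n²a₀/Z ⇒ n² = rZ/a₀ = 0.661 × 8 / 0.0529 ≈ 99.96
n = 10

10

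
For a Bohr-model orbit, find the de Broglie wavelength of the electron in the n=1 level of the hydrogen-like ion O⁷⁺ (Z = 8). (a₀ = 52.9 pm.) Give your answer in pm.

41.5 pm

The Bohr quantisation condition is nλ = 2πr_n.
r_n = n²a₀/Z = 6.61 pm
λ = 2πr_n/n = 2π·6.61/1 = 41.5 pm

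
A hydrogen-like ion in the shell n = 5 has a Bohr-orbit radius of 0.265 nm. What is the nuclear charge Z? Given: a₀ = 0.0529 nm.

5

r_n = n²a₀/Z ⇒ Z = n²a₀/r = 5² × 0.0529 / 0.265 ≈ 4.99
Z = 5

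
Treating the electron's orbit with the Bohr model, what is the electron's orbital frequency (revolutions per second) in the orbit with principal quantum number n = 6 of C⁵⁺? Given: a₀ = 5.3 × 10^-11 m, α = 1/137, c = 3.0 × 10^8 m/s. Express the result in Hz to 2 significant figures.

r = n²a₀/Z = 3.2 × 10^-10 m, v = Zαc/n = 2.2 × 10^6 m/s
f = v/(2πr) = 1.1 × 10^15 Hz

1.1 × 10^15 Hz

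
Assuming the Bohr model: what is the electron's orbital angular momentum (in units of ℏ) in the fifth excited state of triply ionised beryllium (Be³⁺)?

6

L_n = nℏ, so L/ℏ = n = 6.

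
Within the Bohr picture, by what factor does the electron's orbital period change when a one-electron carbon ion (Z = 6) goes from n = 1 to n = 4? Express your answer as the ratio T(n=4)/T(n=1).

64

T ∝ Z^-2 · n^3; with Z fixed, T ∝ n^3.
T(n=4)/T(n=1) = (4/1)^3 = 64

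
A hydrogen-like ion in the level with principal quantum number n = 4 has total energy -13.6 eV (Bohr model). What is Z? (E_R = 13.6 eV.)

E_n = −E_R Z²/n² ⇒ Z² = −E_n n²/E_R = 13.6 × 4² / 13.6 ≈ 16.00
Z = 4

4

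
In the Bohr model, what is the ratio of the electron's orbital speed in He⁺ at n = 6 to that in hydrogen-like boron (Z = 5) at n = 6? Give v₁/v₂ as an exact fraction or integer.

v ∝ Z^1 · n^-1
v₁/v₂ = (2/5)^1 · (6/6)^-1 = 2/5

2/5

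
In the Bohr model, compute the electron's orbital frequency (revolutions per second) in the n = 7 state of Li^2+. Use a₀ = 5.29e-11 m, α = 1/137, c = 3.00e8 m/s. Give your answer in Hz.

1.73e14 Hz

r = n²a₀/Z = 8.64e-10 m, v = Zαc/n = 9.38e5 m/s
f = v/(2πr) = 1.73e14 Hz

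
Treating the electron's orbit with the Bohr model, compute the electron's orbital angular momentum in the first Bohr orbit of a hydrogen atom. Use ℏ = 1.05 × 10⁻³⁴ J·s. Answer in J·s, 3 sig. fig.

L_n = nℏ = 1 × 1.05 × 10⁻³⁴ = 1.05 × 10⁻³⁴ J·s

1.05 × 10⁻³⁴ J·s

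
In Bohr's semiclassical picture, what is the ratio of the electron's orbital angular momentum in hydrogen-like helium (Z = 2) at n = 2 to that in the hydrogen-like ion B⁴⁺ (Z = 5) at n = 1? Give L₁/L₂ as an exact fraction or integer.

2

L = nℏ is independent of Z.
L₁/L₂ = n₁/n₂ = 2/1 = 2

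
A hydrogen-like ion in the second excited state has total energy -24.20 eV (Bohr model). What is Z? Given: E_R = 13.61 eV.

4

E_n = −E_R Z²/n² ⇒ Z² = −E_n n²/E_R = 24.20 × 3² / 13.61 ≈ 16.00
Z = 4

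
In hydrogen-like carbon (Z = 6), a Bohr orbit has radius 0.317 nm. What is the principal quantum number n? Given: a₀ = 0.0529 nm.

6

r_n = n²a₀/Z ⇒ n² = rZ/a₀ = 0.317 × 6 / 0.0529 ≈ 35.95
n = 6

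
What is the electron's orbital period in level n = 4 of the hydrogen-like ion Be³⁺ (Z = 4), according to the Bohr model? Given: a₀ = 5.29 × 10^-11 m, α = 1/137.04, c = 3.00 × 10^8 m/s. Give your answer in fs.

r = n²a₀/Z = 4²·5.29 × 10^-11/4 = 2.12 × 10^-10 m
v = Zαc/n = 4·0.00730·3.00 × 10^8/4 = 2.19 × 10^6 m/s
T = 2πr/v = 6.07 × 10^-16 s = 0.607 fs

0.607 fs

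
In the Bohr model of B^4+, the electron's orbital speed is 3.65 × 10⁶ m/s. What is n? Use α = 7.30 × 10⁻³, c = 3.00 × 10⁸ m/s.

3

v_n = Zαc/n ⇒ n = Zαc/v = 5 × 0.00730 × 3.00 × 10⁸ / 3.65 × 10⁶ ≈ 3.00
n = 3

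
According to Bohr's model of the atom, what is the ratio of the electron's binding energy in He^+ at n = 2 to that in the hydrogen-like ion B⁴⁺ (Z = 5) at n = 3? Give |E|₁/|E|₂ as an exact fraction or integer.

9/25

|E| ∝ Z^2 · n^-2
|E|₁/|E|₂ = (2/5)^2 · (2/3)^-2 = 9/25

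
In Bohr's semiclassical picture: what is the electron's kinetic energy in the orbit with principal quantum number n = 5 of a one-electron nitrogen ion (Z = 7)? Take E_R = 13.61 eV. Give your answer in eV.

For a Coulomb orbit the virial theorem gives K = −E_n.
E_n = −E_R·Z²/n², so K = E_R·Z²/n² = 13.61 × 7²/5² = 26.68 eV

26.68 eV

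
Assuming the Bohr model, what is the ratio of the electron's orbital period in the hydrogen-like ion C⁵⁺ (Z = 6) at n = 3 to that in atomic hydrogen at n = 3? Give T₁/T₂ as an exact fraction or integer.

T ∝ Z^-2 · n^3
T₁/T₂ = (6/1)^-2 · (3/3)^3 = 1/36

1/36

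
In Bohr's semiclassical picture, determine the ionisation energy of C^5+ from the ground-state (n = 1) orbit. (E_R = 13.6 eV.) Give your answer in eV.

490 eV

E_n = −E_R·Z²/n² = −13.6 × 6²/1² eV = -490 eV
Ionisation energy = −E_n = 490 eV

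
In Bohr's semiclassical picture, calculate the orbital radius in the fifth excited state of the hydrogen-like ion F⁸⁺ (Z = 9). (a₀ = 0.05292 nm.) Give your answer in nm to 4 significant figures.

r_n = n²a₀/Z = 6² × 0.05292 / 9
    = 36 × 0.05292 / 9 = 0.2117 nm

0.2117 nm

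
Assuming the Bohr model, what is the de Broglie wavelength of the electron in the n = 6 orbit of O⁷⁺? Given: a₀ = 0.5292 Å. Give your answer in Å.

2.494 Å

The Bohr quantisation condition is nλ = 2πr_n.
r_n = n²a₀/Z = 2.381 Å
λ = 2πr_n/n = 2π·2.381/6 = 2.494 Å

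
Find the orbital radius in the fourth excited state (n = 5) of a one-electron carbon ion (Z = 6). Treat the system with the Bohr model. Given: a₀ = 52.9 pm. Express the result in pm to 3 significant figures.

220 pm

r_n = n²a₀/Z = 5² × 52.9 / 6
    = 25 × 52.9 / 6 = 220 pm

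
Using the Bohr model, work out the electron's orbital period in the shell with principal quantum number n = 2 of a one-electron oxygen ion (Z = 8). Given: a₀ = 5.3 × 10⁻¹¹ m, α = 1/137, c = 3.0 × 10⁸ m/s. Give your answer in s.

1.9 × 10⁻¹⁷ s

r = n²a₀/Z = 2²·5.3 × 10⁻¹¹/8 = 2.6 × 10⁻¹¹ m
v = Zαc/n = 8·0.0073·3.0 × 10⁸/2 = 8.8 × 10⁶ m/s
T = 2πr/v = 1.9 × 10⁻¹⁷ s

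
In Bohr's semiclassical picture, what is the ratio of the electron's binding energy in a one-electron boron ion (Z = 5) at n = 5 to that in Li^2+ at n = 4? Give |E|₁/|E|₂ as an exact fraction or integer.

|E| ∝ Z^2 · n^-2
|E|₁/|E|₂ = (5/3)^2 · (5/4)^-2 = 16/9

16/9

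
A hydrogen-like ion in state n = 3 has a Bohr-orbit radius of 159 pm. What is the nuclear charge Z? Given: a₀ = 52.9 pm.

3

r_n = n²a₀/Z ⇒ Z = n²a₀/r = 3² × 52.9 / 159 ≈ 2.99
Z = 3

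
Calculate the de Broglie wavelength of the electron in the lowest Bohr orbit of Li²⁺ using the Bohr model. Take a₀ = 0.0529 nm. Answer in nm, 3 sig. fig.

0.111 nm

The Bohr quantisation condition is nλ = 2πr_n.
r_n = n²a₀/Z = 0.0176 nm
λ = 2πr_n/n = 2π·0.0176/1 = 0.111 nm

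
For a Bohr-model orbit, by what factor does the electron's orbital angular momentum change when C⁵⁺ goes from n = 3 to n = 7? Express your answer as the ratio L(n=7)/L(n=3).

L = nℏ depends only on n, so L ∝ n.
L(n=7)/L(n=3) = (7/3)^1 = 7/3

7/3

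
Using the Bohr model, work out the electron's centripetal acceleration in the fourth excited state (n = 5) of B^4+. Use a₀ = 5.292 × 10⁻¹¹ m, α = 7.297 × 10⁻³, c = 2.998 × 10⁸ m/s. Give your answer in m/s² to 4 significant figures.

r = n²a₀/Z = 2.646 × 10⁻¹⁰ m, v = Zαc/n = 2.188 × 10⁶ m/s
a = v²/r = (2.188 × 10⁶)² / 2.646 × 10⁻¹⁰ = 1.809 × 10²² m/s²

1.809 × 10²² m/s²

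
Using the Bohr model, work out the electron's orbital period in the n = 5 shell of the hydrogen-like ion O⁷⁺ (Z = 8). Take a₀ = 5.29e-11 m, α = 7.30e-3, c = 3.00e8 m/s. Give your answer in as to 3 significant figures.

296 as

r = n²a₀/Z = 5²·5.29e-11/8 = 1.65e-10 m
v = Zαc/n = 8·0.00730·3.00e8/5 = 3.50e6 m/s
T = 2πr/v = 2.96e-16 s = 296 as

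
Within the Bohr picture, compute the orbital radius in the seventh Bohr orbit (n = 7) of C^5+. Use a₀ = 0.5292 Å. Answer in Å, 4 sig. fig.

r_n = n²a₀/Z = 7² × 0.5292 / 6
    = 49 × 0.5292 / 6 = 4.322 Å

4.322 Å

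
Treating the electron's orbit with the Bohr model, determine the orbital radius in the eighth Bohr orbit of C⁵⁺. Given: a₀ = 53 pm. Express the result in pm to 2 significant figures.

r_n = n²a₀/Z = 8² × 53 / 6
    = 64 × 53 / 6 = 570 pm

570 pm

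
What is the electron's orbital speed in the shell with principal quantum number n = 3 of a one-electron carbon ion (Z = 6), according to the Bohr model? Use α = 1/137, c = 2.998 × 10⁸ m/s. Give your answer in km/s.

v_n = Zαc/n = 6 × 0.007299 × 2.998 × 10⁸ / 3
    = 4377 km/s

4377 km/s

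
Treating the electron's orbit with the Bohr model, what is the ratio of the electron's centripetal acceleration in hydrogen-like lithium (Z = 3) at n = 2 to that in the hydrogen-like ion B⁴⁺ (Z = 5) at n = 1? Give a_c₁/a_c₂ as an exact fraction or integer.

a_c ∝ Z^3 · n^-4
a_c₁/a_c₂ = (3/5)^3 · (2/1)^-4 = 27/2000

27/2000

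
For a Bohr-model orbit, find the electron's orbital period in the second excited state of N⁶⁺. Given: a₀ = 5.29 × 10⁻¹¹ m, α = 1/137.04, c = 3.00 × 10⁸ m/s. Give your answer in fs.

0.0837 fs

r = n²a₀/Z = 3²·5.29 × 10⁻¹¹/7 = 6.80 × 10⁻¹¹ m
v = Zαc/n = 7·0.00730·3.00 × 10⁸/3 = 5.11 × 10⁶ m/s
T = 2πr/v = 8.37 × 10⁻¹⁷ s = 0.0837 fs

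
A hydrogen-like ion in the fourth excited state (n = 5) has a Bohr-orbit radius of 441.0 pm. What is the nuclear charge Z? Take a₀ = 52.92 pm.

r_n = n²a₀/Z ⇒ Z = n²a₀/r = 5² × 52.92 / 441.0 ≈ 3.00
Z = 3

3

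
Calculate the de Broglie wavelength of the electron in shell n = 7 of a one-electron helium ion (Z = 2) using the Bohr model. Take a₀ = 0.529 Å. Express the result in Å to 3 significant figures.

11.6 Å

The Bohr quantisation condition is nλ = 2πr_n.
r_n = n²a₀/Z = 13.0 Å
λ = 2πr_n/n = 2π·13.0/7 = 11.6 Å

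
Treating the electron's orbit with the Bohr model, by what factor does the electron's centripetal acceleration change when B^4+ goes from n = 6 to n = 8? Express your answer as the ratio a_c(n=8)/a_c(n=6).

81/256

a_c ∝ Z^3 · n^-4; with Z fixed, a_c ∝ n^-4.
a_c(n=8)/a_c(n=6) = (8/6)^-4 = 81/256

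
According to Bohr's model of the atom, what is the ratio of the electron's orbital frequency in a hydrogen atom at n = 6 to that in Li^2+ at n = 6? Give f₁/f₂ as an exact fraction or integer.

1/9

f ∝ Z^2 · n^-3
f₁/f₂ = (1/3)^2 · (6/6)^-3 = 1/9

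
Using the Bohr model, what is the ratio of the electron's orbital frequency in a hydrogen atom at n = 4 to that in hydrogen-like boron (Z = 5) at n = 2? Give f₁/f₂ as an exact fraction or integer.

1/200

f ∝ Z^2 · n^-3
f₁/f₂ = (1/5)^2 · (4/2)^-3 = 1/200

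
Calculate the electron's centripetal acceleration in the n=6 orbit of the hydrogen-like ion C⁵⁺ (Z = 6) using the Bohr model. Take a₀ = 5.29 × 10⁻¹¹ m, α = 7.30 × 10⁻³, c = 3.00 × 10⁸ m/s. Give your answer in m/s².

1.51 × 10²² m/s²

r = n²a₀/Z = 3.17 × 10⁻¹⁰ m, v = Zαc/n = 2.19 × 10⁶ m/s
a = v²/r = (2.19 × 10⁶)² / 3.17 × 10⁻¹⁰ = 1.51 × 10²² m/s²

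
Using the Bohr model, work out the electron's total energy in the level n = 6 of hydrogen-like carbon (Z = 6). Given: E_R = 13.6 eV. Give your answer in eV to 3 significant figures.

-13.6 eV

E_n = −E_R·Z²/n² = −13.6 × 6²/6² = -13.6 eV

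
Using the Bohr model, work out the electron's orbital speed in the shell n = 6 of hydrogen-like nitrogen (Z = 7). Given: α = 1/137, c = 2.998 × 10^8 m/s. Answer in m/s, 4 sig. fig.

2.553 × 10^6 m/s

v_n = Zαc/n = 7 × 0.007299 × 2.998 × 10^8 / 6
    = 2.553 × 10^6 m/s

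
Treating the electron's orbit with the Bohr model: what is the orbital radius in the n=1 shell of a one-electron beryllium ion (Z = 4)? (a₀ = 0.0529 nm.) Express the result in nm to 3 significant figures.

0.0132 nm

r_n = n²a₀/Z = 1² × 0.0529 / 4
    = 1 × 0.0529 / 4 = 0.0132 nm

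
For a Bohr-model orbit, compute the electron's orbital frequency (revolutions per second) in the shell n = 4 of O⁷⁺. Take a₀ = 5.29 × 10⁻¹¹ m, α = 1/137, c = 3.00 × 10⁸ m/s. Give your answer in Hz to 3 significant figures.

6.59 × 10¹⁵ Hz

r = n²a₀/Z = 1.06 × 10⁻¹⁰ m, v = Zαc/n = 4.38 × 10⁶ m/s
f = v/(2πr) = 6.59 × 10¹⁵ Hz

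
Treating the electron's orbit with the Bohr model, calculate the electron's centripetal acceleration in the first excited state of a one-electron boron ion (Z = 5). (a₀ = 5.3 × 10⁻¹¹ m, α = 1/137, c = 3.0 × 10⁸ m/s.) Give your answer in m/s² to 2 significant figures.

7.1 × 10²³ m/s²

r = n²a₀/Z = 4.2 × 10⁻¹¹ m, v = Zαc/n = 5.5 × 10⁶ m/s
a = v²/r = (5.5 × 10⁶)² / 4.2 × 10⁻¹¹ = 7.1 × 10²³ m/s²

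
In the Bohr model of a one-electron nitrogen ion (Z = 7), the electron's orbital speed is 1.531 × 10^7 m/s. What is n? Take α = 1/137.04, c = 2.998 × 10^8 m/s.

v_n = Zαc/n ⇒ n = Zαc/v = 7 × 0.007297 × 2.998 × 10^8 / 1.531 × 10^7 ≈ 1.00
n = 1

1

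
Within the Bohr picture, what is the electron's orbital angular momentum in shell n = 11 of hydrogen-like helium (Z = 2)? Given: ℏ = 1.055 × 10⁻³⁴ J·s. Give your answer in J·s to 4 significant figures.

1.160 × 10⁻³³ J·s

L_n = nℏ = 11 × 1.055 × 10⁻³⁴ = 1.160 × 10⁻³³ J·s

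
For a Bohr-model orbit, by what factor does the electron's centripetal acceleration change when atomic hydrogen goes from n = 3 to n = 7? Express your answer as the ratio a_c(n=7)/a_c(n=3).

81/2401

a_c ∝ Z^3 · n^-4; with Z fixed, a_c ∝ n^-4.
a_c(n=7)/a_c(n=3) = (7/3)^-4 = 81/2401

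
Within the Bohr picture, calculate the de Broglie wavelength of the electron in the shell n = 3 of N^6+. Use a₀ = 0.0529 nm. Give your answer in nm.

0.142 nm

The Bohr quantisation condition is nλ = 2πr_n.
r_n = n²a₀/Z = 0.0680 nm
λ = 2πr_n/n = 2π·0.0680/3 = 0.142 nm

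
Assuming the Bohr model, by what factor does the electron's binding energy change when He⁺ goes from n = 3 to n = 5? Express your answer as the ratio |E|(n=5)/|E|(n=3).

9/25

|E| ∝ Z^2 · n^-2; with Z fixed, |E| ∝ n^-2.
|E|(n=5)/|E|(n=3) = (5/3)^-2 = 9/25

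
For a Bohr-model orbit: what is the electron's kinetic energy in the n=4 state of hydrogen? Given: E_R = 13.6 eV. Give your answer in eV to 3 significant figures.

0.850 eV

For a Coulomb orbit the virial theorem gives K = −E_n.
E_n = −E_R·Z²/n², so K = E_R·Z²/n² = 13.6 × 1²/4² = 0.850 eV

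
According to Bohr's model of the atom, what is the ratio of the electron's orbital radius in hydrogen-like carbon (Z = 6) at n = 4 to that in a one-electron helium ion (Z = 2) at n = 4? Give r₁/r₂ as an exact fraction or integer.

r ∝ Z^-1 · n^2
r₁/r₂ = (6/2)^-1 · (4/4)^2 = 1/3

1/3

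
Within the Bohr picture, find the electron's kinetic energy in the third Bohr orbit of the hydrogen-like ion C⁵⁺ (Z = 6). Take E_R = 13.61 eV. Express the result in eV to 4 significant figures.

54.44 eV

For a Coulomb orbit the virial theorem gives K = −E_n.
E_n = −E_R·Z²/n², so K = E_R·Z²/n² = 13.61 × 6²/3² = 54.44 eV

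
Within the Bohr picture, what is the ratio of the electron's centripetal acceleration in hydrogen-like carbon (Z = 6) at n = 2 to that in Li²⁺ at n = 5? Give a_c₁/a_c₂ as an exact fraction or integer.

625/2

a_c ∝ Z^3 · n^-4
a_c₁/a_c₂ = (6/3)^3 · (2/5)^-4 = 625/2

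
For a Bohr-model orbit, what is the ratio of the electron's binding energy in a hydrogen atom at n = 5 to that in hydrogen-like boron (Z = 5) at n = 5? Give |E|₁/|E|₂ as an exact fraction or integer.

1/25

|E| ∝ Z^2 · n^-2
|E|₁/|E|₂ = (1/5)^2 · (5/5)^-2 = 1/25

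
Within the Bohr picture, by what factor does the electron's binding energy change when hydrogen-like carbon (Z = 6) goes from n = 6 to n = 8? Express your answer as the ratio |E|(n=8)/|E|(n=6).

|E| ∝ Z^2 · n^-2; with Z fixed, |E| ∝ n^-2.
|E|(n=8)/|E|(n=6) = (8/6)^-2 = 9/16

9/16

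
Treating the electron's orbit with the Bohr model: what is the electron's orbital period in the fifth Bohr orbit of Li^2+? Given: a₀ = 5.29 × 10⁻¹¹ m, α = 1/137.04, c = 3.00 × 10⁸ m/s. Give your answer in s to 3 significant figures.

r = n²a₀/Z = 5²·5.29 × 10⁻¹¹/3 = 4.41 × 10⁻¹⁰ m
v = Zαc/n = 3·0.00730·3.00 × 10⁸/5 = 1.31 × 10⁶ m/s
T = 2πr/v = 2.11 × 10⁻¹⁵ s

2.11 × 10⁻¹⁵ s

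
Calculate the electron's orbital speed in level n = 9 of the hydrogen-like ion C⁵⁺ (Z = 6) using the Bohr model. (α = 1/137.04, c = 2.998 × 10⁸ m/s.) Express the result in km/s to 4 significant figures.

1458 km/s

v_n = Zαc/n = 6 × 0.007297 × 2.998 × 10⁸ / 9
    = 1458 km/s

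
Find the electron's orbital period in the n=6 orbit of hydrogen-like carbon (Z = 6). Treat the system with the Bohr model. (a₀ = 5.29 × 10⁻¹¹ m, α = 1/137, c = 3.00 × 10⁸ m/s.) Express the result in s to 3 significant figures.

r = n²a₀/Z = 6²·5.29 × 10⁻¹¹/6 = 3.17 × 10⁻¹⁰ m
v = Zαc/n = 6·0.00730·3.00 × 10⁸/6 = 2.19 × 10⁶ m/s
T = 2πr/v = 9.11 × 10⁻¹⁶ s

9.11 × 10⁻¹⁶ s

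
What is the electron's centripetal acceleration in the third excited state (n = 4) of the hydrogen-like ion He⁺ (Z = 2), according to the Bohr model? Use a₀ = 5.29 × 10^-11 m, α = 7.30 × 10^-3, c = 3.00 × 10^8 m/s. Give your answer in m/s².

2.83 × 10^21 m/s²

r = n²a₀/Z = 4.23 × 10^-10 m, v = Zαc/n = 1.09 × 10^6 m/s
a = v²/r = (1.09 × 10^6)² / 4.23 × 10^-10 = 2.83 × 10^21 m/s²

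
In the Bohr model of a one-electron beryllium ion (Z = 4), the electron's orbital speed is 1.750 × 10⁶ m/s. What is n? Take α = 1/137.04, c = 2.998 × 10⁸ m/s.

5

v_n = Zαc/n ⇒ n = Zαc/v = 4 × 0.007297 × 2.998 × 10⁸ / 1.750 × 10⁶ ≈ 5.00
n = 5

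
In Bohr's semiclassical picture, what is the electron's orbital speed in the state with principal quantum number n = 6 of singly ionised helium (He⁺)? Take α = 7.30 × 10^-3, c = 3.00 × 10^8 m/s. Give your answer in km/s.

730 km/s

v_n = Zαc/n = 2 × 0.00730 × 3.00 × 10^8 / 6
    = 730 km/s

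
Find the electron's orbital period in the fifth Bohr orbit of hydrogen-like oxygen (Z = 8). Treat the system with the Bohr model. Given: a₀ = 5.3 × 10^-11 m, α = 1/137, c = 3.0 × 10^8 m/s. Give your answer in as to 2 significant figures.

r = n²a₀/Z = 5²·5.3 × 10^-11/8 = 1.7 × 10^-10 m
v = Zαc/n = 8·0.0073·3.0 × 10^8/5 = 3.5 × 10^6 m/s
T = 2πr/v = 3.0 × 10^-16 s = 300 as

300 as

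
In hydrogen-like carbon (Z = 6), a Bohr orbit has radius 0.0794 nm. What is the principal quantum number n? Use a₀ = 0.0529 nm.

r_n = n²a₀/Z ⇒ n² = rZ/a₀ = 0.0794 × 6 / 0.0529 ≈ 9.01
n = 3

3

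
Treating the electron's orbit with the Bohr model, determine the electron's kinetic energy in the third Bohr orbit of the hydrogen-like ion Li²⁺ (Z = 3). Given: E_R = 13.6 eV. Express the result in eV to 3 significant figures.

13.6 eV

For a Coulomb orbit the virial theorem gives K = −E_n.
E_n = −E_R·Z²/n², so K = E_R·Z²/n² = 13.6 × 3²/3² = 13.6 eV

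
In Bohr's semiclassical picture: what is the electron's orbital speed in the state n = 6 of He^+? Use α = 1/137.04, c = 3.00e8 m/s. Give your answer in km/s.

730 km/s

v_n = Zαc/n = 2 × 0.00730 × 3.00e8 / 6
    = 730 km/s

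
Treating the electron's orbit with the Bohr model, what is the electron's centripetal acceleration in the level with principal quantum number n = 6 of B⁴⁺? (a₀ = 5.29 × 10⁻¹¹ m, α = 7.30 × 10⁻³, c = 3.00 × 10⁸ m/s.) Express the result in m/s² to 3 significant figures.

8.74 × 10²¹ m/s²

r = n²a₀/Z = 3.81 × 10⁻¹⁰ m, v = Zαc/n = 1.82 × 10⁶ m/s
a = v²/r = (1.82 × 10⁶)² / 3.81 × 10⁻¹⁰ = 8.74 × 10²¹ m/s²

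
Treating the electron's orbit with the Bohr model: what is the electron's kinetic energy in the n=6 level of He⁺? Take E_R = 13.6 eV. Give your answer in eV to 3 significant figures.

For a Coulomb orbit the virial theorem gives K = −E_n.
E_n = −E_R·Z²/n², so K = E_R·Z²/n² = 13.6 × 2²/6² = 1.51 eV

1.51 eV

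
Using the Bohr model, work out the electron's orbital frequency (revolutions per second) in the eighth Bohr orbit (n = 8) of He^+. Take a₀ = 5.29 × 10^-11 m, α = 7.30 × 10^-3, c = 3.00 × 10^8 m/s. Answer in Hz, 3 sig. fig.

r = n²a₀/Z = 1.69 × 10^-9 m, v = Zαc/n = 5.47 × 10^5 m/s
f = v/(2πr) = 5.15 × 10^13 Hz

5.15 × 10^13 Hz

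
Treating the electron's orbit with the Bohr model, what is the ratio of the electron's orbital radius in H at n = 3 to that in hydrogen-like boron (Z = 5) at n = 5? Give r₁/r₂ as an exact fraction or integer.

r ∝ Z^-1 · n^2
r₁/r₂ = (1/5)^-1 · (3/5)^2 = 9/5

9/5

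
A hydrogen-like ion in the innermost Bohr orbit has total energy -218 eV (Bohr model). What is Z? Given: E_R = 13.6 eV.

E_n = −E_R Z²/n² ⇒ Z² = −E_n n²/E_R = 218 × 1² / 13.6 ≈ 16.03
Z = 4

4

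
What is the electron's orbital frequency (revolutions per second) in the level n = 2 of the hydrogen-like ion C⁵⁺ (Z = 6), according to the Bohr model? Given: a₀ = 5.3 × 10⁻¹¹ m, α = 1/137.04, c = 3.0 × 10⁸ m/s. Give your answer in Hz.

3.0 × 10¹⁶ Hz

r = n²a₀/Z = 3.5 × 10⁻¹¹ m, v = Zαc/n = 6.6 × 10⁶ m/s
f = v/(2πr) = 3.0 × 10¹⁶ Hz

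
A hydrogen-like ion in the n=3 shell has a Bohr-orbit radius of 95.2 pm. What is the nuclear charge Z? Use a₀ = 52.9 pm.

5

r_n = n²a₀/Z ⇒ Z = n²a₀/r = 3² × 52.9 / 95.2 ≈ 5.00
Z = 5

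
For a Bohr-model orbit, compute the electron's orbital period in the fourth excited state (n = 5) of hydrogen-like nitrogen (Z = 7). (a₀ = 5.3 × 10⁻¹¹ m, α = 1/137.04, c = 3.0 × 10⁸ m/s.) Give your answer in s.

3.9 × 10⁻¹⁶ s

r = n²a₀/Z = 5²·5.3 × 10⁻¹¹/7 = 1.9 × 10⁻¹⁰ m
v = Zαc/n = 7·0.0073·3.0 × 10⁸/5 = 3.1 × 10⁶ m/s
T = 2πr/v = 3.9 × 10⁻¹⁶ s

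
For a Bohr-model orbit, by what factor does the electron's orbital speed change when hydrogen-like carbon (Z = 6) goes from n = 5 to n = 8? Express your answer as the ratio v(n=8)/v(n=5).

v ∝ Z^1 · n^-1; with Z fixed, v ∝ n^-1.
v(n=8)/v(n=5) = (8/5)^-1 = 5/8

5/8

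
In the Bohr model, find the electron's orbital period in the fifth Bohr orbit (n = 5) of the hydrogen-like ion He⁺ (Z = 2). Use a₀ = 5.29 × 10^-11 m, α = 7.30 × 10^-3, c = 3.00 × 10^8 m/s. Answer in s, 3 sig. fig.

r = n²a₀/Z = 5²·5.29 × 10^-11/2 = 6.61 × 10^-10 m
v = Zαc/n = 2·0.00730·3.00 × 10^8/5 = 8.76 × 10^5 m/s
T = 2πr/v = 4.74 × 10^-15 s

4.74 × 10^-15 s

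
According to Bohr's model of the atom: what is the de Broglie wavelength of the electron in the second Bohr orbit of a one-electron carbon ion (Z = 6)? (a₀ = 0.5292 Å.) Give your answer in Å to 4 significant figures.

The Bohr quantisation condition is nλ = 2πr_n.
r_n = n²a₀/Z = 0.3528 Å
λ = 2πr_n/n = 2π·0.3528/2 = 1.108 Å

1.108 Å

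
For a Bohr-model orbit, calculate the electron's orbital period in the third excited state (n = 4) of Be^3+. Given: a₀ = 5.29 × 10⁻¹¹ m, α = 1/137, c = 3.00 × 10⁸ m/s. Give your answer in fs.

0.607 fs

r = n²a₀/Z = 4²·5.29 × 10⁻¹¹/4 = 2.12 × 10⁻¹⁰ m
v = Zαc/n = 4·0.00730·3.00 × 10⁸/4 = 2.19 × 10⁶ m/s
T = 2πr/v = 6.07 × 10⁻¹⁶ s = 0.607 fs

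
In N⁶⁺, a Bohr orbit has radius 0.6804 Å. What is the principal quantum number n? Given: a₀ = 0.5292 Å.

3

r_n = n²a₀/Z ⇒ n² = rZ/a₀ = 0.6804 × 7 / 0.5292 ≈ 9.00
n = 3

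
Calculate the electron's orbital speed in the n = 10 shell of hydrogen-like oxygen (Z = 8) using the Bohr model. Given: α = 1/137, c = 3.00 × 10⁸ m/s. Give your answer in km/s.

1750 km/s

v_n = Zαc/n = 8 × 0.00730 × 3.00 × 10⁸ / 10
    = 1750 km/s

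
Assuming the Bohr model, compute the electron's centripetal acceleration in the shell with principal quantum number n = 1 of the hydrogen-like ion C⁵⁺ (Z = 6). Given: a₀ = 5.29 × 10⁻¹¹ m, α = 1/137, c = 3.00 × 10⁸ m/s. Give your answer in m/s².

r = n²a₀/Z = 8.82 × 10⁻¹² m, v = Zαc/n = 1.31 × 10⁷ m/s
a = v²/r = (1.31 × 10⁷)² / 8.82 × 10⁻¹² = 1.96 × 10²⁵ m/s²

1.96 × 10²⁵ m/s²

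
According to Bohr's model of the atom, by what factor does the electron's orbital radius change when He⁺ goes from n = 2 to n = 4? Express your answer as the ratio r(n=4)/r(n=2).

4

r ∝ Z^-1 · n^2; with Z fixed, r ∝ n^2.
r(n=4)/r(n=2) = (4/2)^2 = 4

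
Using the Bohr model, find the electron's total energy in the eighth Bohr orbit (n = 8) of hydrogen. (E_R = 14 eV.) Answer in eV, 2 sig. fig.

E_n = −E_R·Z²/n² = −14 × 1²/8² = -0.22 eV

-0.22 eV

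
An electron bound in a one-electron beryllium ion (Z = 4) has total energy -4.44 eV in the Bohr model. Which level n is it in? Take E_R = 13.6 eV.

7

E_n = −E_R Z²/n² ⇒ n² = E_R Z²/(−E_n) = 13.6 × 4² / 4.44 ≈ 49.01
n = 7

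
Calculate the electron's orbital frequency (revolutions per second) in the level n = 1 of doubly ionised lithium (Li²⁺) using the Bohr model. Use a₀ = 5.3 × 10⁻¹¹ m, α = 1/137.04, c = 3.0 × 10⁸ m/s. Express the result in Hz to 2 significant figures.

r = n²a₀/Z = 1.8 × 10⁻¹¹ m, v = Zαc/n = 6.6 × 10⁶ m/s
f = v/(2πr) = 5.9 × 10¹⁶ Hz

5.9 × 10¹⁶ Hz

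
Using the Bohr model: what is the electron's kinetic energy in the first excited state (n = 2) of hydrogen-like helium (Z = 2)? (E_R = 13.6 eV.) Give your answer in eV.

13.6 eV

For a Coulomb orbit the virial theorem gives K = −E_n.
E_n = −E_R·Z²/n², so K = E_R·Z²/n² = 13.6 × 2²/2² = 13.6 eV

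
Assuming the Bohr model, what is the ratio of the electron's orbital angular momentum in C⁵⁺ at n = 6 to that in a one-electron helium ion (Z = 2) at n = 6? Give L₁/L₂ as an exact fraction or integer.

1

L = nℏ is independent of Z.
L₁/L₂ = n₁/n₂ = 6/6 = 1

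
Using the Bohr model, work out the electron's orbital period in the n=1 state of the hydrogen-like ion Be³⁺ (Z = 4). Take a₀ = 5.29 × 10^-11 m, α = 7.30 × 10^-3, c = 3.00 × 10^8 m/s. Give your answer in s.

9.49 × 10^-18 s

r = n²a₀/Z = 1²·5.29 × 10^-11/4 = 1.32 × 10^-11 m
v = Zαc/n = 4·0.00730·3.00 × 10^8/1 = 8.76 × 10^6 m/s
T = 2πr/v = 9.49 × 10^-18 s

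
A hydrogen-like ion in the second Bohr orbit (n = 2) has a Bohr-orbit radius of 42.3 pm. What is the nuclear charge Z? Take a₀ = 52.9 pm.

r_n = n²a₀/Z ⇒ Z = n²a₀/r = 2² × 52.9 / 42.3 ≈ 5.00
Z = 5

5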